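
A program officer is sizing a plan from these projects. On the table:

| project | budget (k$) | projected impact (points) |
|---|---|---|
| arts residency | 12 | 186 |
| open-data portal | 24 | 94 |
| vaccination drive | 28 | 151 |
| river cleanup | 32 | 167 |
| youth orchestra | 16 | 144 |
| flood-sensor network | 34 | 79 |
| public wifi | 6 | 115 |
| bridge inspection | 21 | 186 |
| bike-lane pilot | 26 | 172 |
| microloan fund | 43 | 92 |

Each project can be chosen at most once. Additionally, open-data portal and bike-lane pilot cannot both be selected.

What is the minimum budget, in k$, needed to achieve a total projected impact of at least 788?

Minimise k$ subject to total projected impact ≥ 788.
arts residency + youth orchestra + public wifi + bridge inspection + bike-lane pilot: 803 projected impact at 81 k$.
Any bundle with less than 81 k$ falls short of 788.

81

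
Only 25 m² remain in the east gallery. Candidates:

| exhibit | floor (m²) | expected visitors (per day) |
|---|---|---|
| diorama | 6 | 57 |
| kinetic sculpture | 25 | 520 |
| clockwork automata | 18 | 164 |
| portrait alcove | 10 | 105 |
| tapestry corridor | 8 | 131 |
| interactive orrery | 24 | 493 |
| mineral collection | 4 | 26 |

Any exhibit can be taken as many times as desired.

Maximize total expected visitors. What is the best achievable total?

The ratio ordering already packs tightly: kinetic sculpture, 25 m², 520.
Nothing else within 25 m² beats 520.

520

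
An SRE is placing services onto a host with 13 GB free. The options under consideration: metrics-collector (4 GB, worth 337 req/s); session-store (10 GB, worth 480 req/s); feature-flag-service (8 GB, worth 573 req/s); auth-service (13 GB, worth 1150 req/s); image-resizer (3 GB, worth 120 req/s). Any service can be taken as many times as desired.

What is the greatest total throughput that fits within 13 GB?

1150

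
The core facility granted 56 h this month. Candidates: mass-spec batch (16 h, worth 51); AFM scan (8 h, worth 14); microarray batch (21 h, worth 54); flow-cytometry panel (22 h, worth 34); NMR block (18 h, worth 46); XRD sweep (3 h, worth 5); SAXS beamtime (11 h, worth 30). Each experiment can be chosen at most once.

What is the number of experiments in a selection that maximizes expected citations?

3

The maximum expected citations within 56 h is 151.
One optimal bundle: mass-spec batch + microarray batch + NMR block (55 h).
Every optimal selection uses 3 experiments.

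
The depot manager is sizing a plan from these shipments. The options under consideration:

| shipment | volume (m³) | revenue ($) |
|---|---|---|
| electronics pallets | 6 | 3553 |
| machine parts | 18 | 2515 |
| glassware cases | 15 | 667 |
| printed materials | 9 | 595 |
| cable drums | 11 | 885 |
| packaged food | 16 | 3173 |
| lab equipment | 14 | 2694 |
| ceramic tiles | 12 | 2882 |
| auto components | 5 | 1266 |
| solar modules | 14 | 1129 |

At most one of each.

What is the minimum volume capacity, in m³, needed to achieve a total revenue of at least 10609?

39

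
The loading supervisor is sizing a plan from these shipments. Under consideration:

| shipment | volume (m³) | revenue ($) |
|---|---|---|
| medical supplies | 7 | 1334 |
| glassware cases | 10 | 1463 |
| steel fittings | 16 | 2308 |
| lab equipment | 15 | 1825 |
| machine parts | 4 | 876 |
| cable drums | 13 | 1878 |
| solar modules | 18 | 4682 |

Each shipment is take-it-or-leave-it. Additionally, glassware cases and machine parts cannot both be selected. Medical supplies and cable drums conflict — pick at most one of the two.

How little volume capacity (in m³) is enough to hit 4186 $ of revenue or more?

18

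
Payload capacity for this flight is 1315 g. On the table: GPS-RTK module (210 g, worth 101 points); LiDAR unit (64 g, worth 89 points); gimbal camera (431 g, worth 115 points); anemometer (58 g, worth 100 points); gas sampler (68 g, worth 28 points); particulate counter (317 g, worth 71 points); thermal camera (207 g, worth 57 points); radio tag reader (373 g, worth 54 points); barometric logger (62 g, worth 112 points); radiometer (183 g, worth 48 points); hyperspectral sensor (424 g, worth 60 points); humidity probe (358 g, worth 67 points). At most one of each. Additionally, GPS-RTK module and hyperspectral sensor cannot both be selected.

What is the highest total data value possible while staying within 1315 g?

650

Taking GPS-RTK module + LiDAR unit + gimbal camera + anemometer + gas sampler + thermal camera + barometric logger + radiometer: 1283 g used, 650 in data value.
Every other selection either busts 1315 g or breaks a pairing rule or fails to beat 650.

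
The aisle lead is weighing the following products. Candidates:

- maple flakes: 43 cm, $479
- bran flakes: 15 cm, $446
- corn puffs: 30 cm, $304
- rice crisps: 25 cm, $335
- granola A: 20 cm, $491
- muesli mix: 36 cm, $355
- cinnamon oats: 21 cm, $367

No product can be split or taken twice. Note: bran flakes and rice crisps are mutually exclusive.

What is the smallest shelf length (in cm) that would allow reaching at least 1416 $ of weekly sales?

78

Minimise cm subject to total weekly sales ≥ 1416.
maple flakes + bran flakes + granola A reaches 1416 using 78 cm.
No combination under 78 cm hits 1416.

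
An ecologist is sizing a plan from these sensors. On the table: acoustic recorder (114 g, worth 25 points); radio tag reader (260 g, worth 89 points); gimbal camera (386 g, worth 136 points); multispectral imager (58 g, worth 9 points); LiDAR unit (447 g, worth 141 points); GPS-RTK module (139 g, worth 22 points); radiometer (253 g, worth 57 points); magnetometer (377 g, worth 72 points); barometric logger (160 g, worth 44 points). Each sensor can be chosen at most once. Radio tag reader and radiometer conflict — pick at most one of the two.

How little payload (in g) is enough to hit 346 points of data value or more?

Minimise g subject to total data value ≥ 346.
radio tag reader + gimbal camera + LiDAR unit reaches 366 using 1093 g.
Below 1093 g the best achievable stays under 346.

1093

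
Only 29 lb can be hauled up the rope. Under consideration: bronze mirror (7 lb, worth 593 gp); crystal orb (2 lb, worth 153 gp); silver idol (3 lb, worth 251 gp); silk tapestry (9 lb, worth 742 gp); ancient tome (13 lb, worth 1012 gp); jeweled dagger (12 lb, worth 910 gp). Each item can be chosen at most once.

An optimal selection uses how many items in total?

Optimal total is 2347.
For example bronze mirror + silk tapestry + ancient tome achieves it, using 29 lb.
All optima have 3 items.

3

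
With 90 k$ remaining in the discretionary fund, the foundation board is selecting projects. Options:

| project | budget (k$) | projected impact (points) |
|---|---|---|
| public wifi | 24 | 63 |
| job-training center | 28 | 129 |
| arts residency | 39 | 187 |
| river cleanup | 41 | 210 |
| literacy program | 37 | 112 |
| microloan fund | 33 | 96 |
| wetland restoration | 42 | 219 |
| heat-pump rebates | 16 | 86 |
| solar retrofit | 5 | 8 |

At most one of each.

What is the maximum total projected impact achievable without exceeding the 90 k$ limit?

Greedy by ratio would take job-training center + wetland restoration + heat-pump rebates: 86 k$ used, total 434.
Dropping job-training center and heat-pump rebates frees 44 k$; slotting in river cleanup + solar retrofit (46 k$) lifts the total to 437 at 88 k$.
No other feasible combination exceeds 437.

437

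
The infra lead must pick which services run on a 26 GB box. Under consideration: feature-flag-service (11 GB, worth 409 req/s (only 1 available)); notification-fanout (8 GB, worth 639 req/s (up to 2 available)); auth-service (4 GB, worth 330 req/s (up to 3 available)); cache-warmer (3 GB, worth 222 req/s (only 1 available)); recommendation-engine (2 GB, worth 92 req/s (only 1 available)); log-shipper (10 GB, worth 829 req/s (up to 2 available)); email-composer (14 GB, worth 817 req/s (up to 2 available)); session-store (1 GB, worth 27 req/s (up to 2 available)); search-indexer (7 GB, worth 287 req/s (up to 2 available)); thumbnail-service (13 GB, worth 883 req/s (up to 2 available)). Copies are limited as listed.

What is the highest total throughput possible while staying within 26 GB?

Ranking by ratio (throughput/GB): log-shipper 82.90, auth-service 82.50, notification-fanout 79.88.
Greedy by ratio would take auth-service + recommendation-engine + 2×log-shipper: 26 GB used, total 2080.
Dropping recommendation-engine and log-shipper frees 12 GB; slotting in notification-fanout + auth-service (12 GB) lifts the total to 2128 at 26 GB.
Every other selection either busts 26 GB or exceeds an availability limit or fails to beat 2128.

2128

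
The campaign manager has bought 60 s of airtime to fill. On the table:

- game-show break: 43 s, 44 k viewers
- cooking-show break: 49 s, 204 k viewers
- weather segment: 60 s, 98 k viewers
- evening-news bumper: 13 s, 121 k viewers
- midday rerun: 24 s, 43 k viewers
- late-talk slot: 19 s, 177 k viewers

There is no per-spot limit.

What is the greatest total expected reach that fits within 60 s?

540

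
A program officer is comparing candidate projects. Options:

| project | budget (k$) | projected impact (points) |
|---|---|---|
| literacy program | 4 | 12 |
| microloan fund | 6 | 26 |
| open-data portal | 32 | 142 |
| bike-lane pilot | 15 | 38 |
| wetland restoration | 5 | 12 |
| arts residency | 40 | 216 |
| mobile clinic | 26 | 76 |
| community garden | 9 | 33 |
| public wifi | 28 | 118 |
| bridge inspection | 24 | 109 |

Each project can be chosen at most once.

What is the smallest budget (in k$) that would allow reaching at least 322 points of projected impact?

64

Minimise k$ subject to total projected impact ≥ 322.
Taking arts residency + bridge inspection gives 325 (≥ 322) for 64 k$.
No combination under 64 k$ hits 322.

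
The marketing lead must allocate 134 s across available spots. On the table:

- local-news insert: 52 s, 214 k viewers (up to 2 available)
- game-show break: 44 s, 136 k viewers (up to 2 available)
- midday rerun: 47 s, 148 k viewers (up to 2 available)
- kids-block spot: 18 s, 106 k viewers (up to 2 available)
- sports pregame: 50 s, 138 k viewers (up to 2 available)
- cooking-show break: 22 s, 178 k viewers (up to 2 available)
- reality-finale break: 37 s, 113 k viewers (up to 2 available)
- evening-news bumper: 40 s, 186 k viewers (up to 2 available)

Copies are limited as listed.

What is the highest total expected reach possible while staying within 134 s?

Filling by ratio: 2×kids-block spot + 2×cooking-show break + evening-news bumper for 754, with 14 s left unused.
Replace evening-news bumper with local-news insert: the trade gains 28 net, giving 782 at 132 s.
That's the maximum — no swap from here does better than 782.

782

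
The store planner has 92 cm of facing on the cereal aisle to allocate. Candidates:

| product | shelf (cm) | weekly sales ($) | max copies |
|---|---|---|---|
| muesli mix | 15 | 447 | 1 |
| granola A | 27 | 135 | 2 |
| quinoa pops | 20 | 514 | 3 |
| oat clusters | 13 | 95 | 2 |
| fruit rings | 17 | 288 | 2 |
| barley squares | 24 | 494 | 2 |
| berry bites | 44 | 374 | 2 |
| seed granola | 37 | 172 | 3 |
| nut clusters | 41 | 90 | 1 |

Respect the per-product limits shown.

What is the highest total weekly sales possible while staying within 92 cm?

Density check — muesli mix 29.80, quinoa pops 25.70, barley squares 20.58, fruit rings 16.94 are the best per cm.
The ratio ordering already packs tightly: muesli mix + 3×quinoa pops + fruit rings, 92 cm, 2277.
That's the maximum — no swap from here does better than 2277.

2277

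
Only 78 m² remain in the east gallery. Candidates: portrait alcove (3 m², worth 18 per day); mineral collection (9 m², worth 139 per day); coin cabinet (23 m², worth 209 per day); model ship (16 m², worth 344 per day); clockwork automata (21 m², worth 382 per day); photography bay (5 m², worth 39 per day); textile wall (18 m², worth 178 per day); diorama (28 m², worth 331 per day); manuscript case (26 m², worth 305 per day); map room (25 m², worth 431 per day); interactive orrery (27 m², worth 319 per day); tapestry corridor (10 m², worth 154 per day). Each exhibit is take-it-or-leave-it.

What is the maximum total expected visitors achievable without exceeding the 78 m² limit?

By expected visitors per m²: model ship 21.50, clockwork automata 18.19, map room 17.24 lead.
Taking the top-ratio exhibits first gives mineral collection + model ship + clockwork automata + photography bay + map room for 1335 (76 m²).
Replace mineral collection with tapestry corridor: the trade gains 15 net, giving 1350 at 77 m².

1350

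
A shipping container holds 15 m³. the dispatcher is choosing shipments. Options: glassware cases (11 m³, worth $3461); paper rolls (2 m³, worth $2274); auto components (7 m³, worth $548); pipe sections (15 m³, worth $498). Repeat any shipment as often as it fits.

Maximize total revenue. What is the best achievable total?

Best packing: 7×paper rolls — 14 m³, 15918 total.

15918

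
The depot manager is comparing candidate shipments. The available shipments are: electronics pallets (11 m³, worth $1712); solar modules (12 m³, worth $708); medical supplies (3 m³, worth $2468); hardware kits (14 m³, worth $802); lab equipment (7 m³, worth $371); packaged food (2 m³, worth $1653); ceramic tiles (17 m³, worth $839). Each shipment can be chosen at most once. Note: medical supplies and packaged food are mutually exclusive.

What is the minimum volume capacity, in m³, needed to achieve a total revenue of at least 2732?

10

Look for the lowest-volume combination reaching 2732.
Taking medical supplies + lab equipment gives 2839 (≥ 2732) for 10 m³.
Below 10 m³ the best achievable stays under 2732.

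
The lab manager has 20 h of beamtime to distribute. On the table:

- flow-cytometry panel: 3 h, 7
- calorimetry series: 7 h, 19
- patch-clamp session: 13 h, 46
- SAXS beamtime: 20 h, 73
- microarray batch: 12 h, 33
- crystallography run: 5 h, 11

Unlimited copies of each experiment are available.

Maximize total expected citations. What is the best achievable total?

Density check — SAXS beamtime 3.65, patch-clamp session 3.54, microarray batch 2.75, calorimetry series 2.71 are the best per h.
SAXS beamtime uses 20 of the 20 h and totals 73.
Nothing else within 20 h beats 73.

73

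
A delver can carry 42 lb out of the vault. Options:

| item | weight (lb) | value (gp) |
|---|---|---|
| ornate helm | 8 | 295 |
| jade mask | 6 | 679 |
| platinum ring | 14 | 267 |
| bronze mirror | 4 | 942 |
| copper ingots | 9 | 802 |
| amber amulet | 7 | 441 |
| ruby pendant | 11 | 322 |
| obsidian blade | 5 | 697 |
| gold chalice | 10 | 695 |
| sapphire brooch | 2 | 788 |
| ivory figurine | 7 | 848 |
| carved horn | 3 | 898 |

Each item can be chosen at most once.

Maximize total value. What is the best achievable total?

Greedy by ratio would take jade mask + bronze mirror + copper ingots + obsidian blade + sapphire brooch + ivory figurine + carved horn: 36 lb used, total 5654.
Dropping jade mask frees 6 lb; slotting in gold chalice (10 lb) lifts the total to 5670 at 40 lb.
Next best is jade mask + bronze mirror + copper ingots + obsidian blade + sapphire brooch + ivory figurine + carved horn at 5654 (36 lb) — short by 16.

5670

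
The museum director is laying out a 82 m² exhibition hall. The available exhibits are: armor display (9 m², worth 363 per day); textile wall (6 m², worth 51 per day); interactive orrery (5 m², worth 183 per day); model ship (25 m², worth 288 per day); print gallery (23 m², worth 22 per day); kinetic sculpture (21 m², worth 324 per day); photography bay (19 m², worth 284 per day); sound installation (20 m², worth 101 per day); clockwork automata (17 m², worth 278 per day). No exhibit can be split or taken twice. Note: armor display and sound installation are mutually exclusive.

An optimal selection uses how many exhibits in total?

6

Optimal total is 1483.
armor display + textile wall + interactive orrery + kinetic sculpture + photography bay + clockwork automata hits 1483 at 77 m².
Every optimal selection uses 6 exhibits.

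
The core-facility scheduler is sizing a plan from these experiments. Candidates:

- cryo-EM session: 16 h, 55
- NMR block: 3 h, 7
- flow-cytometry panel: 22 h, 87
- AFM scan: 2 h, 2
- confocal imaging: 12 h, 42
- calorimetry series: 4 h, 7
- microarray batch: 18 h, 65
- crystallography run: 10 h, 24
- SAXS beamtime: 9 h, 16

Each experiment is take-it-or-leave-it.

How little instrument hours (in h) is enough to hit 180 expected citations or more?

Minimise h subject to total expected citations ≥ 180.
cryo-EM session + flow-cytometry panel + confocal imaging reaches 184 using 50 h.
Any bundle with less than 50 h falls short of 180.

50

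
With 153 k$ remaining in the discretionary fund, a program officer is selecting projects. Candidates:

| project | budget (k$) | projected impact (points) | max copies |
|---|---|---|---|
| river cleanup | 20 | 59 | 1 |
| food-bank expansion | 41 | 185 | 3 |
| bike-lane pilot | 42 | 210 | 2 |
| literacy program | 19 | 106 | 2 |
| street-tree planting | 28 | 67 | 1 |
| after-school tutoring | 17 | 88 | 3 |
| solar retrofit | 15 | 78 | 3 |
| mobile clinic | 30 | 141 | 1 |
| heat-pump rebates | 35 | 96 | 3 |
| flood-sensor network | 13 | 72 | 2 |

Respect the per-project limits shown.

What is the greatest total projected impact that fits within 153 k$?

810

By projected impact per k$: literacy program 5.58, flood-sensor network 5.54, solar retrofit 5.20 lead.
A density-first pass picks 2×literacy program + 2×after-school tutoring + 3×solar retrofit + 2×flood-sensor network — 766 at 143 k$.
The 32 k$ tied up in after-school tutoring and solar retrofit is better spent on bike-lane pilot — total rises to 810 (153 k$).
That's the maximum — no swap from here does better than 810.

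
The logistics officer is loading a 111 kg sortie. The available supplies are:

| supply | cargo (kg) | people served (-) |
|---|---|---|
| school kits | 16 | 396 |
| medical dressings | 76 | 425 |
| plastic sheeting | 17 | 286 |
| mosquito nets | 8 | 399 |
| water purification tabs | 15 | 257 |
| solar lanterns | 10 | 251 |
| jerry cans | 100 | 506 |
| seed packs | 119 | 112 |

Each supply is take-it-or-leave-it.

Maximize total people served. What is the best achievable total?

1589

Ranking by ratio (people served/kg): mosquito nets 49.88, solar lanterns 25.10, school kits 24.75, water purification tabs 17.13.
Best packing: school kits + plastic sheeting + mosquito nets + water purification tabs + solar lanterns — 66 kg, 1589 total.
That's the maximum — no swap from here does better than 1589.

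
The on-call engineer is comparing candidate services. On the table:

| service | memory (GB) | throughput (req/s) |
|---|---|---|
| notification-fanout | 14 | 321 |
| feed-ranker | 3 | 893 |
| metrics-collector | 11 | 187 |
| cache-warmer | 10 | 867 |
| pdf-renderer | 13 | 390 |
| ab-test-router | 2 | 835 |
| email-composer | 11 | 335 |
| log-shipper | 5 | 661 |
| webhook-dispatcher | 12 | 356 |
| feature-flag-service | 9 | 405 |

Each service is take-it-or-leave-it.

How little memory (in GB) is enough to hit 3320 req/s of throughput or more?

Need the lightest bundle worth ≥ 3320.
feed-ranker + cache-warmer + ab-test-router + log-shipper + feature-flag-service: 3661 throughput at 29 GB.
Below 29 GB the best achievable stays under 3320.

29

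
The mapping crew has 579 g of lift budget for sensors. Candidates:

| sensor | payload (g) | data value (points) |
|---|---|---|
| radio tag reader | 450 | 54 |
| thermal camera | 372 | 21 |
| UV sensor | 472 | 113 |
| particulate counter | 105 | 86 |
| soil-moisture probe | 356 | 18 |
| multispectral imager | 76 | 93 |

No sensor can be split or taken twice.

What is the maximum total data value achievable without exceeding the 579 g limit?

206

Filling by ratio: thermal camera + particulate counter + multispectral imager for 200, with 26 g left unused.
The 477 g tied up in thermal camera and particulate counter is better spent on UV sensor — total rises to 206 (548 g).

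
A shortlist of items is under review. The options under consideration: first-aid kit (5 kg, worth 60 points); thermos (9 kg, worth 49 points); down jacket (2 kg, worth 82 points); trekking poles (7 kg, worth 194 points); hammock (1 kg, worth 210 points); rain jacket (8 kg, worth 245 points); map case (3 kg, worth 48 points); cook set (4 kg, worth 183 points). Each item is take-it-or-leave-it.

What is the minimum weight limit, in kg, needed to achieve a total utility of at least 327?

5

Need the lightest bundle worth ≥ 327.
hammock + cook set reaches 393 using 5 kg.
Below 5 kg the best achievable stays under 327.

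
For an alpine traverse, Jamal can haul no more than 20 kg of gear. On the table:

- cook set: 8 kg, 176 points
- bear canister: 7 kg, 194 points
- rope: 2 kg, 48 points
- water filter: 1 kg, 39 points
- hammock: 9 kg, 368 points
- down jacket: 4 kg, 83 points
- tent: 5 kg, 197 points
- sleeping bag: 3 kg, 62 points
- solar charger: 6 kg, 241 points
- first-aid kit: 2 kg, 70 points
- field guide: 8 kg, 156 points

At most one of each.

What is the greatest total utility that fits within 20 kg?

806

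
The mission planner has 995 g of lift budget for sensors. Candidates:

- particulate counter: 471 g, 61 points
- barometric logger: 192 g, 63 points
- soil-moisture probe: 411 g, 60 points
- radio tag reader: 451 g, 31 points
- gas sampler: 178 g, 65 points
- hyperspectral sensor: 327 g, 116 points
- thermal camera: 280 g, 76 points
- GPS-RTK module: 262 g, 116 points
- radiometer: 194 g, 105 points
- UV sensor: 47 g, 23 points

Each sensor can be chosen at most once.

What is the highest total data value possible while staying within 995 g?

402

Filling by ratio: barometric logger + gas sampler + GPS-RTK module + radiometer + UV sensor for 372, with 122 g left unused.
The 239 g tied up in barometric logger and UV sensor is better spent on hyperspectral sensor — total rises to 402 (961 g).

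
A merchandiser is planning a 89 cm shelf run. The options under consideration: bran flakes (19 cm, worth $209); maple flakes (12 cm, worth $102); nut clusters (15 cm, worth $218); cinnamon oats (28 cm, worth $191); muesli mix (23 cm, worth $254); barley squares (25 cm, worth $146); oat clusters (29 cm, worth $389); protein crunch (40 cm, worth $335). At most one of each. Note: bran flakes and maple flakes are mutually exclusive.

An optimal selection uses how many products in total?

Optimal total is 1070.
bran flakes + nut clusters + muesli mix + oat clusters hits 1070 at 86 cm.
Any selection reaching 1070 contains exactly 4 products.

4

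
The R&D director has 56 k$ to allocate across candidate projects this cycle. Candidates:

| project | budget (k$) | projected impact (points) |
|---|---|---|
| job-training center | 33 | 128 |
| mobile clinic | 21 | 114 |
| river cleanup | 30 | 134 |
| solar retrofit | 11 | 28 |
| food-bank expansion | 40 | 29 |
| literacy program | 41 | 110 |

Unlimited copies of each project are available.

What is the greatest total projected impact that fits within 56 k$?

Ranking by ratio (projected impact/k$): mobile clinic 5.43, river cleanup 4.47, job-training center 3.88.
Best packing: 2×mobile clinic + solar retrofit — 53 k$, 256 total.
Every other selection either busts 56 k$ or fails to beat 256.

256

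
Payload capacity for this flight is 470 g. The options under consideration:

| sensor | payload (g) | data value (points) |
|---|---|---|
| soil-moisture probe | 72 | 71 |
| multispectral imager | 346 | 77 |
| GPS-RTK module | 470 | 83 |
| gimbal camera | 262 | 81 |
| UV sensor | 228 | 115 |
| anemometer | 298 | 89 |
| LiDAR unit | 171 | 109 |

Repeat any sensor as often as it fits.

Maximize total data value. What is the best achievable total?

426

6×soil-moisture probe uses 432 of the 470 g and totals 426.
No other feasible combination exceeds 426.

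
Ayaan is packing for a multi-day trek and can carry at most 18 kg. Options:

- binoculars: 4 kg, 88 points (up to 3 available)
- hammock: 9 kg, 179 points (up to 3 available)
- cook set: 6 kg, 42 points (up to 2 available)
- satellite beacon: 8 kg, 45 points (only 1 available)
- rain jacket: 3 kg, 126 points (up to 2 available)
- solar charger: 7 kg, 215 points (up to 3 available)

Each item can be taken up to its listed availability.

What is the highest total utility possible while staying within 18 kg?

A density-first pass picks binoculars + 2×rain jacket + solar charger — 555 at 17 kg.
The 7 kg tied up in binoculars and rain jacket is better spent on solar charger — total rises to 556 (17 kg).
Nothing else within 18 kg beats 556.

556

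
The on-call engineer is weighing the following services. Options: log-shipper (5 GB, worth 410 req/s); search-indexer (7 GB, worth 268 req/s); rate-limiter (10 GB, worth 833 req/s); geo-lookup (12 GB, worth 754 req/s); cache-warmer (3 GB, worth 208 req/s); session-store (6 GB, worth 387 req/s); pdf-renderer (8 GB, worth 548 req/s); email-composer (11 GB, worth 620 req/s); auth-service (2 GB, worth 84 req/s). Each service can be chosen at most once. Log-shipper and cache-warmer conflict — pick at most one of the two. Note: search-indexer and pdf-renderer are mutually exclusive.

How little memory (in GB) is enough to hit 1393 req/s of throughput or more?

19

Need the lightest bundle worth ≥ 1393.
rate-limiter + cache-warmer + session-store: 1428 throughput at 19 GB.
No combination under 19 GB hits 1393.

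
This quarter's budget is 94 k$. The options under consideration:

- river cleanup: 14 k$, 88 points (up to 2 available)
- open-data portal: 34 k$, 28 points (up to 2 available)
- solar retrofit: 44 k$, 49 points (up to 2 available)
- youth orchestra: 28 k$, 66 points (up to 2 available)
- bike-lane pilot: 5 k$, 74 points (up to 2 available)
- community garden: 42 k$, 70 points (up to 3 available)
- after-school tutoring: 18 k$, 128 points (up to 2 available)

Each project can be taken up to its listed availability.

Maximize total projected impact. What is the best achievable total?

Density check — bike-lane pilot 14.80, after-school tutoring 7.11, river cleanup 6.29 are the best per k$.
The ratio ordering already packs tightly: 2×river cleanup + 2×bike-lane pilot + 2×after-school tutoring, 74 k$, 580.
No other feasible combination exceeds 580.

580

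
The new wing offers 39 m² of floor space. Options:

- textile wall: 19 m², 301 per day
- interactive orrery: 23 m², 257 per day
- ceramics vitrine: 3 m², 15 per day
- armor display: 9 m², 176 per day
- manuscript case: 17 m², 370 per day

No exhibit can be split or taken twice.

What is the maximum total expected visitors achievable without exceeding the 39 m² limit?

686

Greedy by ratio would take ceramics vitrine + armor display + manuscript case: 29 m² used, total 561.
Replace armor display with textile wall: the trade gains 125 net, giving 686 at 39 m².
Runner-up textile wall + manuscript case tops out at 671.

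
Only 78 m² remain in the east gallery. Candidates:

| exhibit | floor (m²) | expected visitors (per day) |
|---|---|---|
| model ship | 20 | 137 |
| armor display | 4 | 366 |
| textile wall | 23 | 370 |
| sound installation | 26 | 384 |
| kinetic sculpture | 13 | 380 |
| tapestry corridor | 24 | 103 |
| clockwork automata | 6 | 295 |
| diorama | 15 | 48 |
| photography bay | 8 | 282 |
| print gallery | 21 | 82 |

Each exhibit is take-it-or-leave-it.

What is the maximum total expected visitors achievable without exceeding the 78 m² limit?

1844

Greedy by ratio would take model ship + armor display + textile wall + kinetic sculpture + clockwork automata + photography bay: 74 m² used, total 1830.
The 23 m² tied up in textile wall is better spent on sound installation — total rises to 1844 (77 m²).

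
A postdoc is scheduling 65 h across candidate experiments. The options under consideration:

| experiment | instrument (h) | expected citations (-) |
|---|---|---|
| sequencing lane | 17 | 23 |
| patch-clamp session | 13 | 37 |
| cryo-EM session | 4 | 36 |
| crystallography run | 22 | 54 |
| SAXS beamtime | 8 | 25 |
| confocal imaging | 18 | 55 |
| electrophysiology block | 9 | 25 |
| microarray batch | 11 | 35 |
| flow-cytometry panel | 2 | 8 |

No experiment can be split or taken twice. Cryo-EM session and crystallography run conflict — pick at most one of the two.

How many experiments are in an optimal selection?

7

The maximum expected citations within 65 h is 221.
One optimal bundle: patch-clamp session + cryo-EM session + SAXS beamtime + confocal imaging + electrophysiology block + microarray batch + flow-cytometry panel (65 h).
Every optimal selection uses 7 experiments.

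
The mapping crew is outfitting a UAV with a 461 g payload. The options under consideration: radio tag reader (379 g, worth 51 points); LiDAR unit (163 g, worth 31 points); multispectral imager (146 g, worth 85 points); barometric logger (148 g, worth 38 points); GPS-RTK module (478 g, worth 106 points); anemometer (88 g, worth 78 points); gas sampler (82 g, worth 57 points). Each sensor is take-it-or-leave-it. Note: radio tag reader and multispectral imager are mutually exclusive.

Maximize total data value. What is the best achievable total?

Taking multispectral imager + anemometer + gas sampler: 316 g used, 220 in data value.
Next best is multispectral imager + barometric logger + anemometer at 201 (382 g) — short by 19.

220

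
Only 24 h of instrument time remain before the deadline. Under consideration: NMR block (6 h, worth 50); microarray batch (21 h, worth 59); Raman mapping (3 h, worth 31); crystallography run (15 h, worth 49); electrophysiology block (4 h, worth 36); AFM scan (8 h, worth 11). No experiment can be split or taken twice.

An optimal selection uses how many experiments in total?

Best achievable expected citations is 130.
For example NMR block + Raman mapping + crystallography run achieves it, using 24 h.
Any selection reaching 130 contains exactly 3 experiments.

3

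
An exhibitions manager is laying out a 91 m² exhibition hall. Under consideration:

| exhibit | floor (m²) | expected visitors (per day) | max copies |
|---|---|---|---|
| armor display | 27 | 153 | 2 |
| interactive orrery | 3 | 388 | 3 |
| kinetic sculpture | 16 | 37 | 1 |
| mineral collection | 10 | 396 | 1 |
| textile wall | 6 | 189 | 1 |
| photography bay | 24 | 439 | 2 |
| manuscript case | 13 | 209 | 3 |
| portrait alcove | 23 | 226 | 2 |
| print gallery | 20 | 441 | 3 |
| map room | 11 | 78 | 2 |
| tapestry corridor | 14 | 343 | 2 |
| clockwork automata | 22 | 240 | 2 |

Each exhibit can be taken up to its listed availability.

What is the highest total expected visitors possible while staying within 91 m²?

3128

Density check — interactive orrery 129.33, mineral collection 39.60, textile wall 31.50, tapestry corridor 24.50 are the best per m².
A density-first pass picks 3×interactive orrery + mineral collection + textile wall + manuscript case + print gallery + 2×tapestry corridor — 3085 at 86 m².
Replace textile wall and manuscript case with print gallery: the trade gains 43 net, giving 3128 at 87 m².
Every other selection either busts 91 m² or exceeds an availability limit or fails to beat 3128.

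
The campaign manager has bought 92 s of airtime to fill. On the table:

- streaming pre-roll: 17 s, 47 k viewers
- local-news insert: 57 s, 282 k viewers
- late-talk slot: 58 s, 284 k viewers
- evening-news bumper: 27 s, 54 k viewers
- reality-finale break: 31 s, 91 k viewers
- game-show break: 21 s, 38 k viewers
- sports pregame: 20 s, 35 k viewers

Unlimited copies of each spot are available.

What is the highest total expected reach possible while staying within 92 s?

Ranking by ratio (expected reach/s): local-news insert 4.95, late-talk slot 4.90, reality-finale break 2.94, streaming pre-roll 2.76.
Taking the top-ratio spots first gives local-news insert + reality-finale break for 373 (88 s).
Replace local-news insert and reality-finale break with 2×streaming pre-roll + late-talk slot: the trade gains 5 net, giving 378 at 92 s.
Every other selection either busts 92 s or fails to beat 378.

378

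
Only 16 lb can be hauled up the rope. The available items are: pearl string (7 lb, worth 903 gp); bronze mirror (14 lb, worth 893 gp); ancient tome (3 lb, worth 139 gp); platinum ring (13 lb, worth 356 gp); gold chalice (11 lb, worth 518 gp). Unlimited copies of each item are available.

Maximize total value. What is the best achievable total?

1806

The ratio ordering already packs tightly: 2×pearl string, 14 lb, 1806.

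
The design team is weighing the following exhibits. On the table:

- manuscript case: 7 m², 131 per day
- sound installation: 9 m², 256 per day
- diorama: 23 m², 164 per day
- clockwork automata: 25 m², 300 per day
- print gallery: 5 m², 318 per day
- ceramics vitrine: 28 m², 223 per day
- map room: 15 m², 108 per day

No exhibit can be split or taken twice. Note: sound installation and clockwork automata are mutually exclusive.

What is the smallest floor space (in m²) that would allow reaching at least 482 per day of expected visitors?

14

Minimise m² subject to total expected visitors ≥ 482.
Taking sound installation + print gallery gives 574 (≥ 482) for 14 m².
No combination under 14 m² hits 482.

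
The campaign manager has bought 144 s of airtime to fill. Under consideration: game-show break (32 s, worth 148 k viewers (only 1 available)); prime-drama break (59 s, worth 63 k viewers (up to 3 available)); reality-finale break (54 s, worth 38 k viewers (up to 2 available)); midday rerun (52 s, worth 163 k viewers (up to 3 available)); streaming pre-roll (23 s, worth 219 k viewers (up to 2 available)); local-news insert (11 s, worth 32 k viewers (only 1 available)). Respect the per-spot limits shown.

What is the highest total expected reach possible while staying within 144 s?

Game-show break + midday rerun + 2×streaming pre-roll + local-news insert uses 141 of the 144 s and totals 781.
Nothing else within 144 s beats 781.

781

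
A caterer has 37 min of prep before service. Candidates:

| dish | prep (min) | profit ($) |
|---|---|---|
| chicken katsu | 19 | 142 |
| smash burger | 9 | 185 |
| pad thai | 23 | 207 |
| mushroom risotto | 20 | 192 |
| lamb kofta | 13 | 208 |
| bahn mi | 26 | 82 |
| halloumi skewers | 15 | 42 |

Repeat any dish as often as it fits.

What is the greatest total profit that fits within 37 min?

740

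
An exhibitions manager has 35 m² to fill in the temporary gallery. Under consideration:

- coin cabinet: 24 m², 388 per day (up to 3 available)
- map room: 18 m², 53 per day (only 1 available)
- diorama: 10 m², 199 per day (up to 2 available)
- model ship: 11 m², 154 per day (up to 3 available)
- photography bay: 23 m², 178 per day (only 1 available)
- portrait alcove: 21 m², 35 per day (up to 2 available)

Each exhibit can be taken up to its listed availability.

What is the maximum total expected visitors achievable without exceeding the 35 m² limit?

Taking the top-ratio exhibits first gives 2×diorama + model ship for 552 (31 m²).
Dropping diorama and model ship frees 21 m²; slotting in coin cabinet (24 m²) lifts the total to 587 at 34 m².

587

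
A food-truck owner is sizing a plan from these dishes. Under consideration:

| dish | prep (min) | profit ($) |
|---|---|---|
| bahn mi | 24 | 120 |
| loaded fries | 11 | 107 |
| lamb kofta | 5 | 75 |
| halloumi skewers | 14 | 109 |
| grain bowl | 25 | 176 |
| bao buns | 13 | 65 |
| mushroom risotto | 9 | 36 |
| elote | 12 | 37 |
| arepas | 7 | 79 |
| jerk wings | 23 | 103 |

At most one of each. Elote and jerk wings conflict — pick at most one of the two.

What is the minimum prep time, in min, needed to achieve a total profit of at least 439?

Minimise min subject to total profit ≥ 439.
lamb kofta + halloumi skewers + grain bowl + arepas: 439 profit at 51 min.
Below 51 min the best achievable stays under 439.

51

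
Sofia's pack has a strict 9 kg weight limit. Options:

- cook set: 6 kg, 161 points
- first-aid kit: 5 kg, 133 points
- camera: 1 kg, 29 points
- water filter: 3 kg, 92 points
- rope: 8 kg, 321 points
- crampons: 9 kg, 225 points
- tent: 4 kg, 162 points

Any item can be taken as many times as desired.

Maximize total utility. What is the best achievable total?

Ranking by ratio (utility/kg): tent 40.50, rope 40.12, water filter 30.67, camera 29.00.
Best packing: camera + 2×tent — 9 kg, 353 total.

353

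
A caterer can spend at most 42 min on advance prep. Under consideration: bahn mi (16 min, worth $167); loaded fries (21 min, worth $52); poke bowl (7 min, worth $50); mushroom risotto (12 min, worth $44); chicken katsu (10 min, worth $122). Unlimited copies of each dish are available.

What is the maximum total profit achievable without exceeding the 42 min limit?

Density check — chicken katsu 12.20, bahn mi 10.44, poke bowl 7.14 are the best per min.
Best packing: 4×chicken katsu — 40 min, 488 total.
Nothing else within 42 min beats 488.

488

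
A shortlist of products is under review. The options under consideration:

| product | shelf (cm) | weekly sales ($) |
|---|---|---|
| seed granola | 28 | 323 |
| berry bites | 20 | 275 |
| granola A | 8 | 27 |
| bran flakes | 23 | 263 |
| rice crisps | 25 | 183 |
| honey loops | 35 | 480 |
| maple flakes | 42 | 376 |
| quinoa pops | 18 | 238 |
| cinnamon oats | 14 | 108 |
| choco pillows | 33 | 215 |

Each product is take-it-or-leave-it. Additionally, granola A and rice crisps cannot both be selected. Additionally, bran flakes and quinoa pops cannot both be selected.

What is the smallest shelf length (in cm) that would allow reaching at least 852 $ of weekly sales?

69

Look for the lowest-shelf combination reaching 852.
Taking berry bites + honey loops + cinnamon oats gives 863 (≥ 852) for 69 cm.
Below 69 cm the best achievable stays under 852.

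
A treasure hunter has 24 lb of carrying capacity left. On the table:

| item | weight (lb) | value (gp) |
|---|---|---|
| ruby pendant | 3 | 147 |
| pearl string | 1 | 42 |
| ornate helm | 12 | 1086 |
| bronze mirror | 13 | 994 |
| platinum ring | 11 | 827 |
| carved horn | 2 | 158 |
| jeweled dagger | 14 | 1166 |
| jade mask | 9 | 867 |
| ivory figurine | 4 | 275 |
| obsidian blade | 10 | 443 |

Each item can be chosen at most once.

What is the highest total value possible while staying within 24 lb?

2153

Density check — jade mask 96.33, ornate helm 90.50, jeweled dagger 83.29 are the best per lb.
Best packing: pearl string + ornate helm + carved horn + jade mask — 24 lb, 2153 total.
An exhaustive check of the 1024 subsets confirms 2153.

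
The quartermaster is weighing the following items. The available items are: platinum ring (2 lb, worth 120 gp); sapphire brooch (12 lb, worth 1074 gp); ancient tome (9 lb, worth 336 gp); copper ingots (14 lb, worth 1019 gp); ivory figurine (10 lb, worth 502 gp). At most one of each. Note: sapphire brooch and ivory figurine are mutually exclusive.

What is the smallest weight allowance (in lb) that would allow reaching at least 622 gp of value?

12

Minimise lb subject to total value ≥ 622.
sapphire brooch: 1074 value at 12 lb.
Any bundle with less than 12 lb falls short of 622.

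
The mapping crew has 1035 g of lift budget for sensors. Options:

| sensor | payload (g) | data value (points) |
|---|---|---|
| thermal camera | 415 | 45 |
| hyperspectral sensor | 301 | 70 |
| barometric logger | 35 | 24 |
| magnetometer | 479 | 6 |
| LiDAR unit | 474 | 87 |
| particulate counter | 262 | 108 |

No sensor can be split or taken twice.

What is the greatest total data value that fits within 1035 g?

The ratio ordering already packs tightly: thermal camera + hyperspectral sensor + barometric logger + particulate counter, 1013 g, 247.
Every other selection either busts 1035 g or fails to beat 247.

247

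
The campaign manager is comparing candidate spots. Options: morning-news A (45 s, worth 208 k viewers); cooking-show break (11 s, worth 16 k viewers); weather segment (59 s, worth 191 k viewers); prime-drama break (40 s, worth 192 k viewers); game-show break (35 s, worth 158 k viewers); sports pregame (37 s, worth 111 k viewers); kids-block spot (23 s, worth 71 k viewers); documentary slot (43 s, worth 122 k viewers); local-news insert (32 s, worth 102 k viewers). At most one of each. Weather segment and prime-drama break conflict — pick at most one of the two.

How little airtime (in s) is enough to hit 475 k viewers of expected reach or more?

117

Look for the lowest-airtime combination reaching 475.
morning-news A + game-show break + sports pregame: 477 expected reach at 117 s.
No combination under 117 s hits 475.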